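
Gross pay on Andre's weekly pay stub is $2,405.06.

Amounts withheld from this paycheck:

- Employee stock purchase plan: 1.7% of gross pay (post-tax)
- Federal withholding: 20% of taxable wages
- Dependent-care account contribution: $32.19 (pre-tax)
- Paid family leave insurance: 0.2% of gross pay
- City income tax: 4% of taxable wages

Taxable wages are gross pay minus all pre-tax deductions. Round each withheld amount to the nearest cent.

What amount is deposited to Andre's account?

$1,757.69

Dependent-care account contribution: $32.19
Taxable wages = $2,405.06 − $32.19 = $2,372.87
City income tax: $2,372.87 × 0.04 = $94.91
Federal withholding: $2,372.87 × 0.2 = $474.57
Paid family leave insurance: $2,405.06 × 0.002 = $4.81
Employee stock purchase plan: $2,405.06 × 0.017 = $40.89
Total deductions = $32.19 + $94.91 + $474.57 + $4.81 + $40.89 = $647.37
Net pay = $2,405.06 − $647.37 = $1,757.69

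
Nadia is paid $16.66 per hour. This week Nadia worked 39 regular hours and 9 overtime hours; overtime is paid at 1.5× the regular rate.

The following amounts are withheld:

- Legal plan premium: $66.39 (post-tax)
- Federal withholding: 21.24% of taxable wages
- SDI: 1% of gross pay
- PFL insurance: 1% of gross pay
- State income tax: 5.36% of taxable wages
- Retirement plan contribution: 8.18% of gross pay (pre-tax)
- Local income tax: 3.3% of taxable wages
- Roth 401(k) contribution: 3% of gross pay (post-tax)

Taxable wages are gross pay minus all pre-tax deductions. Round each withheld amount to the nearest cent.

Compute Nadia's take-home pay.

Regular pay: 39 × $16.66 = $649.74
Overtime pay: 9 × $16.66 × 1.5 = $224.91
Gross pay = $649.74 + $224.91 = $874.65
Retirement plan contribution: $874.65 × 0.0818 = $71.55
Taxable wages = $874.65 − $71.55 = $803.10
Federal withholding: $803.10 × 0.2124 = $170.58
State income tax: $803.10 × 0.0536 = $43.05
Local income tax: $803.10 × 0.033 = $26.50
SDI: $874.65 × 0.01 = $8.75
PFL insurance: $874.65 × 0.01 = $8.75
Roth 401(k) contribution: $874.65 × 0.03 = $26.24
Legal plan premium: $66.39
Total deductions = $71.55 + $170.58 + $43.05 + $26.50 + $8.75 + $8.75 + $26.24 + $66.39 = $421.81
Net pay = $874.65 − $421.81 = $452.84

$452.84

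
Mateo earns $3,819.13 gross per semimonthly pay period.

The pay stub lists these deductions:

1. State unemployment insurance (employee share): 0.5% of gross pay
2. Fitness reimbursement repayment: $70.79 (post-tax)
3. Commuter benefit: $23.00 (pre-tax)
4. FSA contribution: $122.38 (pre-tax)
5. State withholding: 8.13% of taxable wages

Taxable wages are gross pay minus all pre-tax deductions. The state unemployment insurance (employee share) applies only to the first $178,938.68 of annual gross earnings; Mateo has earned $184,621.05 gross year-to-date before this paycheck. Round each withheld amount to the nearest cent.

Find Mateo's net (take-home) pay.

$3,304.28

Commuter benefit: $23.00
FSA contribution: $122.38
Pre-tax total = $23.00 + $122.38 = $145.38
Taxable wages = $3,819.13 − $145.38 = $3,673.75
State withholding: $3,673.75 × 0.0813 = $298.68
State unemployment insurance (employee share): annual cap $178,938.68 already reached (YTD $184,621.05), so $0.00
Fitness reimbursement repayment: $70.79
Total deductions = $23.00 + $122.38 + $298.68 + $0.00 + $70.79 = $514.85
Net pay = $3,819.13 − $514.85 = $3,304.28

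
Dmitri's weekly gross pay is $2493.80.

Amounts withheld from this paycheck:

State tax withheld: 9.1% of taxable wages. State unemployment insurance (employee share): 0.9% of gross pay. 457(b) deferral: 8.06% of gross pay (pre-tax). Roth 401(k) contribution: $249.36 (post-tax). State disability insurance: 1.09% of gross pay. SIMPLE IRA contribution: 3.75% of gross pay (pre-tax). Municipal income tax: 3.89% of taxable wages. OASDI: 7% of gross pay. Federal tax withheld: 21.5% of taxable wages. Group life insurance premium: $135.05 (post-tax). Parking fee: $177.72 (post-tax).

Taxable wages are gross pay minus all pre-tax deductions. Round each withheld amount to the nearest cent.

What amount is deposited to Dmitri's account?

$654.43

SIMPLE IRA contribution: $2493.80 × 0.0375 = $93.52
457(b) deferral: $2493.80 × 0.0806 = $201.00
Pre-tax total = $93.52 + $201.00 = $294.52
Taxable wages = $2493.80 − $294.52 = $2199.28
Federal tax withheld: $2199.28 × 0.215 = $472.85
State tax withheld: $2199.28 × 0.091 = $200.13
Municipal income tax: $2199.28 × 0.0389 = $85.55
State disability insurance: $2493.80 × 0.0109 = $27.18
OASDI: $2493.80 × 0.07 = $174.57
State unemployment insurance (employee share): $2493.80 × 0.009 = $22.44
Group life insurance premium: $135.05
Roth 401(k) contribution: $249.36
Parking fee: $177.72
Total deductions = $93.52 + $201.00 + $472.85 + $200.13 + $85.55 + $27.18 + $174.57 + $22.44 + $135.05 + $249.36 + $177.72 = $1839.37
Net pay = $2493.80 − $1839.37 = $654.43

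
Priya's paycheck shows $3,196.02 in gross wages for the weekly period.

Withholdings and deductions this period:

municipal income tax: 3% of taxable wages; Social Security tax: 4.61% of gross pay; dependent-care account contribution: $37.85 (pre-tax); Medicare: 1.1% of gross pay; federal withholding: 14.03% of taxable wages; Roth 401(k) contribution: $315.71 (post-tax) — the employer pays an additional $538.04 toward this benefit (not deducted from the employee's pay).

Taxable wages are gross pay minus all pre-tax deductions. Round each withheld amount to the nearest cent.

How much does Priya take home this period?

Dependent-care account contribution: $37.85
Taxable wages = $3,196.02 − $37.85 = $3,158.17
Federal withholding: $3,158.17 × 0.1403 = $443.09
Municipal income tax: $3,158.17 × 0.03 = $94.75
Medicare: $3,196.02 × 0.011 = $35.16
Social Security tax: $3,196.02 × 0.0461 = $147.34
Roth 401(k) contribution: $315.71
(Employer's $538.04 toward Roth 401(k) contribution is not withheld from the employee.)
Total deductions = $37.85 + $443.09 + $94.75 + $35.16 + $147.34 + $315.71 = $1,073.90
Net pay = $3,196.02 − $1,073.90 = $2,122.12

$2,122.12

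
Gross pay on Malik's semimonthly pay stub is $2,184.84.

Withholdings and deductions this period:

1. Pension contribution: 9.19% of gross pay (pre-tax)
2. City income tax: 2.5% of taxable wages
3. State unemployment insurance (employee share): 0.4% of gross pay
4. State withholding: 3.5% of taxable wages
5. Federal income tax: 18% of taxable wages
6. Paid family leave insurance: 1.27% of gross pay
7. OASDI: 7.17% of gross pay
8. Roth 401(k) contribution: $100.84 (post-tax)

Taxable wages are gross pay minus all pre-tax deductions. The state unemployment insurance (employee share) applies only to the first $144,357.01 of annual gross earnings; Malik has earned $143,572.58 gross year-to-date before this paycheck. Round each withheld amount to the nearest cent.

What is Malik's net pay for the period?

$1,219.50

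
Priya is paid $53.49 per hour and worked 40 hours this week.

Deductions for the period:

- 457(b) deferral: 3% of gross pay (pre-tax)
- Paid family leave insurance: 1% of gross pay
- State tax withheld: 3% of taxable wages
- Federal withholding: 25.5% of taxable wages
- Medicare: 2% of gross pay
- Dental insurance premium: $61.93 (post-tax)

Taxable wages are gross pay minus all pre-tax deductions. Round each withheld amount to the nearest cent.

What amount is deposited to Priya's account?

$1,357.80

Gross pay: 40 × $53.49 = $2,139.60
457(b) deferral: $2,139.60 × 0.03 = $64.19
Taxable wages = $2,139.60 − $64.19 = $2,075.41
Federal withholding: $2,075.41 × 0.255 = $529.23
State tax withheld: $2,075.41 × 0.03 = $62.26
Paid family leave insurance: $2,139.60 × 0.01 = $21.40
Medicare: $2,139.60 × 0.02 = $42.79
Dental insurance premium: $61.93
Total deductions = $64.19 + $529.23 + $62.26 + $21.40 + $42.79 + $61.93 = $781.80
Net pay = $2,139.60 − $781.80 = $1,357.80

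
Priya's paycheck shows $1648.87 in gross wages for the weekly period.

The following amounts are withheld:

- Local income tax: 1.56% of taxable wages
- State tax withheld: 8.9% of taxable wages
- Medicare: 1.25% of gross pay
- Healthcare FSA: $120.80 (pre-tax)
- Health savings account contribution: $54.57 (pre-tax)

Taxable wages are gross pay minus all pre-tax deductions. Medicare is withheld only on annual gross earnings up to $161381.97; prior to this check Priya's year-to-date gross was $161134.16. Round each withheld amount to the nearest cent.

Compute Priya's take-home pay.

$1316.27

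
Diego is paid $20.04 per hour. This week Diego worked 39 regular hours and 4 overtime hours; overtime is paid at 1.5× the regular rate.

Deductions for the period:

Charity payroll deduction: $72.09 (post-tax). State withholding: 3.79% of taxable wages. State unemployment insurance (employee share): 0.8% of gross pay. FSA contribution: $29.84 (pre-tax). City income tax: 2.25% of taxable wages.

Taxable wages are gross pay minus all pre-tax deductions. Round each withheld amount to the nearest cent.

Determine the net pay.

$739.99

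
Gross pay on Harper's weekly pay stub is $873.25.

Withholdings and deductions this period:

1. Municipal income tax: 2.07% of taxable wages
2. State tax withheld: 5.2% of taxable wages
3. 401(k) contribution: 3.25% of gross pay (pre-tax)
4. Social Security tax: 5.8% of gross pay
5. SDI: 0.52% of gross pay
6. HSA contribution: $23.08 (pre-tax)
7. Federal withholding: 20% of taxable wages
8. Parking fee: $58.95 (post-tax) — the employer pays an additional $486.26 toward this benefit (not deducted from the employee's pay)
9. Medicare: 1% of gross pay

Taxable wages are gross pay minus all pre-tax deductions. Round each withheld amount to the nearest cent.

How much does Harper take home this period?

$474.82

401(k) contribution: $873.25 × 0.0325 = $28.38
HSA contribution: $23.08
Pre-tax total = $28.38 + $23.08 = $51.46
Taxable wages = $873.25 − $51.46 = $821.79
State tax withheld: $821.79 × 0.052 = $42.73
Federal withholding: $821.79 × 0.2 = $164.36
Municipal income tax: $821.79 × 0.0207 = $17.01
Medicare: $873.25 × 0.01 = $8.73
Social Security tax: $873.25 × 0.058 = $50.65
SDI: $873.25 × 0.0052 = $4.54
Parking fee: $58.95
(Employer's $486.26 toward parking fee is not withheld from the employee.)
Total deductions = $28.38 + $23.08 + $42.73 + $164.36 + $17.01 + $8.73 + $50.65 + $4.54 + $58.95 = $398.43
Net pay = $873.25 − $398.43 = $474.82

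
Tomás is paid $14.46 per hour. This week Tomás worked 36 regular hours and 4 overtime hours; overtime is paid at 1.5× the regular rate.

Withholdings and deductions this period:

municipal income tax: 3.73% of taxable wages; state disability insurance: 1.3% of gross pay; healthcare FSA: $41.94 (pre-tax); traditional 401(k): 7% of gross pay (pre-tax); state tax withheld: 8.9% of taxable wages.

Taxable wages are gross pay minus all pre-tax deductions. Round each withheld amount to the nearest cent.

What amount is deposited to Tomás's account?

$448.93

Regular pay: 36 × $14.46 = $520.56
Overtime pay: 4 × $14.46 × 1.5 = $86.76
Gross pay = $520.56 + $86.76 = $607.32
Traditional 401(k): $607.32 × 0.07 = $42.51
Healthcare FSA: $41.94
Pre-tax total = $42.51 + $41.94 = $84.45
Taxable wages = $607.32 − $84.45 = $522.87
State tax withheld: $522.87 × 0.089 = $46.54
Municipal income tax: $522.87 × 0.0373 = $19.50
State disability insurance: $607.32 × 0.013 = $7.90
Total deductions = $42.51 + $41.94 + $46.54 + $19.50 + $7.90 = $158.39
Net pay = $607.32 − $158.39 = $448.93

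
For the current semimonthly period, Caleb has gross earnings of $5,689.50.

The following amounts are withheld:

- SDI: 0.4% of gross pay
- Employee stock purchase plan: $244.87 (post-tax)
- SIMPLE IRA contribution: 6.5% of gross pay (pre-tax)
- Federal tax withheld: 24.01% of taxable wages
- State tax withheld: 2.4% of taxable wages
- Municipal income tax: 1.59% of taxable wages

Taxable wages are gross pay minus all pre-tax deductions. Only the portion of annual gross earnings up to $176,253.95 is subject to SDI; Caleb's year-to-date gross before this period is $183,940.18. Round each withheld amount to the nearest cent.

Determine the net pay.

$3,585.30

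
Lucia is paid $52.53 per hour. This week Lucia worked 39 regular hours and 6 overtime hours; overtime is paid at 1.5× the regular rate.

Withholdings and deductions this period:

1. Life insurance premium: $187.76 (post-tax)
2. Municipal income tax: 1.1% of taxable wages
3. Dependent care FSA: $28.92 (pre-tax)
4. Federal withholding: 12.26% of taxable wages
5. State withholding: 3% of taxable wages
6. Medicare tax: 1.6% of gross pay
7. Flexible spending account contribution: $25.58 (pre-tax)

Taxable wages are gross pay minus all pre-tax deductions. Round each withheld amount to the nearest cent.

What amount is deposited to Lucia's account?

Regular pay: 39 × $52.53 = $2,048.67
Overtime pay: 6 × $52.53 × 1.5 = $472.77
Gross pay = $2,048.67 + $472.77 = $2,521.44
Flexible spending account contribution: $25.58
Dependent care FSA: $28.92
Pre-tax total = $25.58 + $28.92 = $54.50
Taxable wages = $2,521.44 − $54.50 = $2,466.94
State withholding: $2,466.94 × 0.03 = $74.01
Federal withholding: $2,466.94 × 0.1226 = $302.45
Municipal income tax: $2,466.94 × 0.011 = $27.14
Medicare tax: $2,521.44 × 0.016 = $40.34
Life insurance premium: $187.76
Total deductions = $25.58 + $28.92 + $74.01 + $302.45 + $27.14 + $40.34 + $187.76 = $686.20
Net pay = $2,521.44 − $686.20 = $1,835.24

$1,835.24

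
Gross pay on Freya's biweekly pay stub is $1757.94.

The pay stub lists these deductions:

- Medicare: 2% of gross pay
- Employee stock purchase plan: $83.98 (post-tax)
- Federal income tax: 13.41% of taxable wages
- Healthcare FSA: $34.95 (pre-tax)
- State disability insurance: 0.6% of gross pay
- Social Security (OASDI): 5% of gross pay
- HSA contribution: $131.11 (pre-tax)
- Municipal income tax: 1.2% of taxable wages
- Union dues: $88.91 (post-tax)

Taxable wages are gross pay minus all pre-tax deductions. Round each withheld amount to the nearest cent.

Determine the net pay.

$1052.81

Healthcare FSA: $34.95
HSA contribution: $131.11
Pre-tax total = $34.95 + $131.11 = $166.06
Taxable wages = $1757.94 − $166.06 = $1591.88
Federal income tax: $1591.88 × 0.1341 = $213.47
Municipal income tax: $1591.88 × 0.012 = $19.10
Social Security (OASDI): $1757.94 × 0.05 = $87.90
State disability insurance: $1757.94 × 0.006 = $10.55
Medicare: $1757.94 × 0.02 = $35.16
Union dues: $88.91
Employee stock purchase plan: $83.98
Total deductions = $34.95 + $131.11 + $213.47 + $19.10 + $87.90 + $10.55 + $35.16 + $88.91 + $83.98 = $705.13
Net pay = $1757.94 − $705.13 = $1052.81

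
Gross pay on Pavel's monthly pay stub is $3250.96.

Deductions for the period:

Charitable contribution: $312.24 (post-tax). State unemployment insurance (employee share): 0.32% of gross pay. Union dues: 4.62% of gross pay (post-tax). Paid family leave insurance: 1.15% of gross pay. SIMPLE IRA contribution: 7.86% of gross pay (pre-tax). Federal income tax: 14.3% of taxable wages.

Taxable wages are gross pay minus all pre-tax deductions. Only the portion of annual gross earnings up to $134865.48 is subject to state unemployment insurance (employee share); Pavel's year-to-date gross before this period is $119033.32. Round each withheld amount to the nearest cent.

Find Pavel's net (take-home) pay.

SIMPLE IRA contribution: $3250.96 × 0.0786 = $255.53
Taxable wages = $3250.96 − $255.53 = $2995.43
Federal income tax: $2995.43 × 0.143 = $428.35
State unemployment insurance (employee share): cap not yet reached, full $3250.96 is subject → $3250.96 × 0.0032 = $10.40
Paid family leave insurance: $3250.96 × 0.0115 = $37.39
Charitable contribution: $312.24
Union dues: $3250.96 × 0.0462 = $150.19
Total deductions = $255.53 + $428.35 + $10.40 + $37.39 + $312.24 + $150.19 = $1194.10
Net pay = $3250.96 − $1194.10 = $2056.86

$2056.86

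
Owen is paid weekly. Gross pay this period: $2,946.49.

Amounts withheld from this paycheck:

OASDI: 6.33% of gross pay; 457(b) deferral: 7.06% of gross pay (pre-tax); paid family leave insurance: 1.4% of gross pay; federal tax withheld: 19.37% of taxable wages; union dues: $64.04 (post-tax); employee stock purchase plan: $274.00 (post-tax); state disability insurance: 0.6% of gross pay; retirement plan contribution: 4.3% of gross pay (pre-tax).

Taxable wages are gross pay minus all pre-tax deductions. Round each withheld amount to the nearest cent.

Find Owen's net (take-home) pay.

$1,522.39

Retirement plan contribution: $2,946.49 × 0.043 = $126.70
457(b) deferral: $2,946.49 × 0.0706 = $208.02
Pre-tax total = $126.70 + $208.02 = $334.72
Taxable wages = $2,946.49 − $334.72 = $2,611.77
Federal tax withheld: $2,611.77 × 0.1937 = $505.90
OASDI: $2,946.49 × 0.0633 = $186.51
State disability insurance: $2,946.49 × 0.006 = $17.68
Paid family leave insurance: $2,946.49 × 0.014 = $41.25
Employee stock purchase plan: $274.00
Union dues: $64.04
Total deductions = $126.70 + $208.02 + $505.90 + $186.51 + $17.68 + $41.25 + $274.00 + $64.04 = $1,424.10
Net pay = $2,946.49 − $1,424.10 = $1,522.39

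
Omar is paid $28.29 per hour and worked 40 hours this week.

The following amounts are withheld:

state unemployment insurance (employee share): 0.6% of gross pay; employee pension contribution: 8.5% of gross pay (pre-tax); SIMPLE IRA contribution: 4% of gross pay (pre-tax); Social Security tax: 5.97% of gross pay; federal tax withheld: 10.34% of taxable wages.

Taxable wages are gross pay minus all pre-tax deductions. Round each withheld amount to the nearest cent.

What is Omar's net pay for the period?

Gross pay: 40 × $28.29 = $1,131.60
SIMPLE IRA contribution: $1,131.60 × 0.04 = $45.26
Employee pension contribution: $1,131.60 × 0.085 = $96.19
Pre-tax total = $45.26 + $96.19 = $141.45
Taxable wages = $1,131.60 − $141.45 = $990.15
Federal tax withheld: $990.15 × 0.1034 = $102.38
State unemployment insurance (employee share): $1,131.60 × 0.006 = $6.79
Social Security tax: $1,131.60 × 0.0597 = $67.56
Total deductions = $45.26 + $96.19 + $102.38 + $6.79 + $67.56 = $318.18
Net pay = $1,131.60 − $318.18 = $813.42

$813.42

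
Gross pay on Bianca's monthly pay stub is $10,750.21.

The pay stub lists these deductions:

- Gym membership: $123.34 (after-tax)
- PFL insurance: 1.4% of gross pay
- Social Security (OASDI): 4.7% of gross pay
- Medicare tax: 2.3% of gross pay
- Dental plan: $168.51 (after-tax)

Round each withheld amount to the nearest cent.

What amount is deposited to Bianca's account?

Medicare tax: $10,750.21 × 0.023 = $247.25
PFL insurance: $10,750.21 × 0.014 = $150.50
Social Security (OASDI): $10,750.21 × 0.047 = $505.26
Dental plan: $168.51
Gym membership: $123.34
Total deductions = $247.25 + $150.50 + $505.26 + $168.51 + $123.34 = $1,194.86
Net pay = $10,750.21 − $1,194.86 = $9,555.35

$9,555.35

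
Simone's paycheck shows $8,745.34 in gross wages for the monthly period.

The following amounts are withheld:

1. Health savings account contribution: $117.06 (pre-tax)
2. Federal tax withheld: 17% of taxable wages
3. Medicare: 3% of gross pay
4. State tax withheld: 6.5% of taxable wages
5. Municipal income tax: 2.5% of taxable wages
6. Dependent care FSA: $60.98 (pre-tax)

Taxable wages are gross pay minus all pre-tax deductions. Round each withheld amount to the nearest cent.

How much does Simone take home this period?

Dependent care FSA: $60.98
Health savings account contribution: $117.06
Pre-tax total = $60.98 + $117.06 = $178.04
Taxable wages = $8,745.34 − $178.04 = $8,567.30
Municipal income tax: $8,567.30 × 0.025 = $214.18
Federal tax withheld: $8,567.30 × 0.17 = $1,456.44
State tax withheld: $8,567.30 × 0.065 = $556.87
Medicare: $8,745.34 × 0.03 = $262.36
Total deductions = $60.98 + $117.06 + $214.18 + $1,456.44 + $556.87 + $262.36 = $2,667.89
Net pay = $8,745.34 − $2,667.89 = $6,077.45

$6,077.45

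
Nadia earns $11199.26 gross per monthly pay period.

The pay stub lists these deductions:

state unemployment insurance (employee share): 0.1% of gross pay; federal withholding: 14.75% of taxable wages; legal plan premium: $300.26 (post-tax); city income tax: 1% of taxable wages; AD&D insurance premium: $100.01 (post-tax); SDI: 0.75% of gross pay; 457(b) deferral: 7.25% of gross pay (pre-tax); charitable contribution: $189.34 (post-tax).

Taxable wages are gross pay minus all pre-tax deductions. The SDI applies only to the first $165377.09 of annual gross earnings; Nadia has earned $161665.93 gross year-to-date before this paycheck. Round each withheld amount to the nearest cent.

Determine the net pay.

$8122.67

457(b) deferral: $11199.26 × 0.0725 = $811.95
Taxable wages = $11199.26 − $811.95 = $10387.31
Federal withholding: $10387.31 × 0.1475 = $1532.13
City income tax: $10387.31 × 0.01 = $103.87
State unemployment insurance (employee share): $11199.26 × 0.001 = $11.20
SDI: only $165377.09 − $161665.93 = $3711.16 of this check is subject → $3711.16 × 0.0075 = $27.83
Charitable contribution: $189.34
AD&D insurance premium: $100.01
Legal plan premium: $300.26
Total deductions = $811.95 + $1532.13 + $103.87 + $11.20 + $27.83 + $189.34 + $100.01 + $300.26 = $3076.59
Net pay = $11199.26 − $3076.59 = $8122.67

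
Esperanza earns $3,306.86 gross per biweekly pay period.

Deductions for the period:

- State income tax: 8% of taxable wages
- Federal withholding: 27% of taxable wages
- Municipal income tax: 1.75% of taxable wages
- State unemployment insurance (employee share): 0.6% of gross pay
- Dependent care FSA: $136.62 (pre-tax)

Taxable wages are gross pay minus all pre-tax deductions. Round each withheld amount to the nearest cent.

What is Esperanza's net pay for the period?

Dependent care FSA: $136.62
Taxable wages = $3,306.86 − $136.62 = $3,170.24
State income tax: $3,170.24 × 0.08 = $253.62
Federal withholding: $3,170.24 × 0.27 = $855.96
Municipal income tax: $3,170.24 × 0.0175 = $55.48
State unemployment insurance (employee share): $3,306.86 × 0.006 = $19.84
Total deductions = $136.62 + $253.62 + $855.96 + $55.48 + $19.84 = $1,321.52
Net pay = $3,306.86 − $1,321.52 = $1,985.34

$1,985.34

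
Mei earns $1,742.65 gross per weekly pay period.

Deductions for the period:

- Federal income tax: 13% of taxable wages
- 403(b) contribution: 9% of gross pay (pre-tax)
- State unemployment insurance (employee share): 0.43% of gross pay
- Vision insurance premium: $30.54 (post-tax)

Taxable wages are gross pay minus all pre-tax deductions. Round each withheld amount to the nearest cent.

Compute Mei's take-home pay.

403(b) contribution: $1,742.65 × 0.09 = $156.84
Taxable wages = $1,742.65 − $156.84 = $1,585.81
Federal income tax: $1,585.81 × 0.13 = $206.16
State unemployment insurance (employee share): $1,742.65 × 0.0043 = $7.49
Vision insurance premium: $30.54
Total deductions = $156.84 + $206.16 + $7.49 + $30.54 = $401.03
Net pay = $1,742.65 − $401.03 = $1,341.62

$1,341.62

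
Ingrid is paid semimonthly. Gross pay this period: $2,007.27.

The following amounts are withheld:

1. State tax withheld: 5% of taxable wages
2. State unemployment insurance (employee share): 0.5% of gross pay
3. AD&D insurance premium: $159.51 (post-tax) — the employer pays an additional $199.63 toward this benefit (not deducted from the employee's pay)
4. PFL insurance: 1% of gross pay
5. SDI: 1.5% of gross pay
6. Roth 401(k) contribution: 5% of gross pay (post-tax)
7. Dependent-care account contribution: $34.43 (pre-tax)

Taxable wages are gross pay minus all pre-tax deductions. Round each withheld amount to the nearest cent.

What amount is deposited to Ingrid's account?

Dependent-care account contribution: $34.43
Taxable wages = $2,007.27 − $34.43 = $1,972.84
State tax withheld: $1,972.84 × 0.05 = $98.64
State unemployment insurance (employee share): $2,007.27 × 0.005 = $10.04
SDI: $2,007.27 × 0.015 = $30.11
PFL insurance: $2,007.27 × 0.01 = $20.07
Roth 401(k) contribution: $2,007.27 × 0.05 = $100.36
AD&D insurance premium: $159.51
(Employer's $199.63 toward AD&D insurance premium is not withheld from the employee.)
Total deductions = $34.43 + $98.64 + $10.04 + $30.11 + $20.07 + $100.36 + $159.51 = $453.16
Net pay = $2,007.27 − $453.16 = $1,554.11

$1,554.11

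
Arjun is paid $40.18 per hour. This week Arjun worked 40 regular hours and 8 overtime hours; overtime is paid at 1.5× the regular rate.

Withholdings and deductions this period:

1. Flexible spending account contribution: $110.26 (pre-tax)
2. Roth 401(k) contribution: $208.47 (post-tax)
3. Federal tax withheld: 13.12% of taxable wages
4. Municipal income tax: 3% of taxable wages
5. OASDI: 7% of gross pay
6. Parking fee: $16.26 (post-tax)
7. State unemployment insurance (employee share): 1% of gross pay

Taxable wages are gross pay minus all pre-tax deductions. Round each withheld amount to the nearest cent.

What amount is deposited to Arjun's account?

Regular pay: 40 × $40.18 = $1,607.20
Overtime pay: 8 × $40.18 × 1.5 = $482.16
Gross pay = $1,607.20 + $482.16 = $2,089.36
Flexible spending account contribution: $110.26
Taxable wages = $2,089.36 − $110.26 = $1,979.10
Federal tax withheld: $1,979.10 × 0.1312 = $259.66
Municipal income tax: $1,979.10 × 0.03 = $59.37
OASDI: $2,089.36 × 0.07 = $146.26
State unemployment insurance (employee share): $2,089.36 × 0.01 = $20.89
Parking fee: $16.26
Roth 401(k) contribution: $208.47
Total deductions = $110.26 + $259.66 + $59.37 + $146.26 + $20.89 + $16.26 + $208.47 = $821.17
Net pay = $2,089.36 − $821.17 = $1,268.19

$1,268.19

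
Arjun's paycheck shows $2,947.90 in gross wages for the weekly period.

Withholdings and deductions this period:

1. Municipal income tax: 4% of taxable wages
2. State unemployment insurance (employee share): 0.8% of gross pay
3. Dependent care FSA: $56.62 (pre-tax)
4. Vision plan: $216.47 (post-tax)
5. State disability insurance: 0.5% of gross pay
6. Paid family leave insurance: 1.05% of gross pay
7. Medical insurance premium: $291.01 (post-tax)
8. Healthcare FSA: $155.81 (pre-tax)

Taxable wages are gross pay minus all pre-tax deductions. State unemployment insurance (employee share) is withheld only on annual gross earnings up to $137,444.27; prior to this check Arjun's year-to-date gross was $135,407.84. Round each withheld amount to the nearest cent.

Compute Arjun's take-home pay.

$2,056.59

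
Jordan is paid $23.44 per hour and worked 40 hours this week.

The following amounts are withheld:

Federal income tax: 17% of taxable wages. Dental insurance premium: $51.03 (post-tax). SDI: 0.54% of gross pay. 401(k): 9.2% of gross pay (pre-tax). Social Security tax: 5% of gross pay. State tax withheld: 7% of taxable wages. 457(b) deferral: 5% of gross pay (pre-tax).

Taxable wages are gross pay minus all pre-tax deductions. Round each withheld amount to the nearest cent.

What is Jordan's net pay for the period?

$508.42

Gross pay: 40 × $23.44 = $937.60
457(b) deferral: $937.60 × 0.05 = $46.88
401(k): $937.60 × 0.092 = $86.26
Pre-tax total = $46.88 + $86.26 = $133.14
Taxable wages = $937.60 − $133.14 = $804.46
State tax withheld: $804.46 × 0.07 = $56.31
Federal income tax: $804.46 × 0.17 = $136.76
Social Security tax: $937.60 × 0.05 = $46.88
SDI: $937.60 × 0.0054 = $5.06
Dental insurance premium: $51.03
Total deductions = $46.88 + $86.26 + $56.31 + $136.76 + $46.88 + $5.06 + $51.03 = $429.18
Net pay = $937.60 − $429.18 = $508.42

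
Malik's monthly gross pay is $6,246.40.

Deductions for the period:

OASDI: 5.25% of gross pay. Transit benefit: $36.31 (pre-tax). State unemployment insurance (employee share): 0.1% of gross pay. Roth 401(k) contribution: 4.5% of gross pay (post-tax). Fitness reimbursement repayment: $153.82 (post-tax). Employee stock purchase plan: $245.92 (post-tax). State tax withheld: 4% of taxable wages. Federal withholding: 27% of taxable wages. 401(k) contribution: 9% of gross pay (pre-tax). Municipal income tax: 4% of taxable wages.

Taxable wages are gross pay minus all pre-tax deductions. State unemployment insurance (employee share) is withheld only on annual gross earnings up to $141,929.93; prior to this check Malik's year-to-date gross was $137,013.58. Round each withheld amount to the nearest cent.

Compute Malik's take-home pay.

$2,657.44

401(k) contribution: $6,246.40 × 0.09 = $562.18
Transit benefit: $36.31
Pre-tax total = $562.18 + $36.31 = $598.49
Taxable wages = $6,246.40 − $598.49 = $5,647.91
State tax withheld: $5,647.91 × 0.04 = $225.92
Municipal income tax: $5,647.91 × 0.04 = $225.92
Federal withholding: $5,647.91 × 0.27 = $1,524.94
State unemployment insurance (employee share): only $141,929.93 − $137,013.58 = $4,916.35 of this check is subject → $4,916.35 × 0.001 = $4.92
OASDI: $6,246.40 × 0.0525 = $327.94
Employee stock purchase plan: $245.92
Roth 401(k) contribution: $6,246.40 × 0.045 = $281.09
Fitness reimbursement repayment: $153.82
Total deductions = $562.18 + $36.31 + $225.92 + $225.92 + $1,524.94 + $4.92 + $327.94 + $245.92 + $281.09 + $153.82 = $3,588.96
Net pay = $6,246.40 − $3,588.96 = $2,657.44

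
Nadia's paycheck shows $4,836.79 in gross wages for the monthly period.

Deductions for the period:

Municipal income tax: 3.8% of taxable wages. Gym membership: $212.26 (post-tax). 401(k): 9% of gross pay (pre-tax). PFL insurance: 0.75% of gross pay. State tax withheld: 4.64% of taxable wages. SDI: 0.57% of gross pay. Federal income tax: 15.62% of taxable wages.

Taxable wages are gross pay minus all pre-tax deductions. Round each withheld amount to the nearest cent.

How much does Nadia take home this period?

$3,066.37

401(k): $4,836.79 × 0.09 = $435.31
Taxable wages = $4,836.79 − $435.31 = $4,401.48
Municipal income tax: $4,401.48 × 0.038 = $167.26
State tax withheld: $4,401.48 × 0.0464 = $204.23
Federal income tax: $4,401.48 × 0.1562 = $687.51
PFL insurance: $4,836.79 × 0.0075 = $36.28
SDI: $4,836.79 × 0.0057 = $27.57
Gym membership: $212.26
Total deductions = $435.31 + $167.26 + $204.23 + $687.51 + $36.28 + $27.57 + $212.26 = $1,770.42
Net pay = $4,836.79 − $1,770.42 = $3,066.37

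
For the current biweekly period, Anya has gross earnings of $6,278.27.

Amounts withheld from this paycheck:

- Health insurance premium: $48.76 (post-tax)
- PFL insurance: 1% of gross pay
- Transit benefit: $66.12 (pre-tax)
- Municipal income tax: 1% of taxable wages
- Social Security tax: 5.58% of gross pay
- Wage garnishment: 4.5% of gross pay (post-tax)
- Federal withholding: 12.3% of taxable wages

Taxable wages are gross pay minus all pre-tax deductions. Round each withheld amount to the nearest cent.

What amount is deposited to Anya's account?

Transit benefit: $66.12
Taxable wages = $6,278.27 − $66.12 = $6,212.15
Municipal income tax: $6,212.15 × 0.01 = $62.12
Federal withholding: $6,212.15 × 0.123 = $764.09
Social Security tax: $6,278.27 × 0.0558 = $350.33
PFL insurance: $6,278.27 × 0.01 = $62.78
Wage garnishment: $6,278.27 × 0.045 = $282.52
Health insurance premium: $48.76
Total deductions = $66.12 + $62.12 + $764.09 + $350.33 + $62.78 + $282.52 + $48.76 = $1,636.72
Net pay = $6,278.27 − $1,636.72 = $4,641.55

$4,641.55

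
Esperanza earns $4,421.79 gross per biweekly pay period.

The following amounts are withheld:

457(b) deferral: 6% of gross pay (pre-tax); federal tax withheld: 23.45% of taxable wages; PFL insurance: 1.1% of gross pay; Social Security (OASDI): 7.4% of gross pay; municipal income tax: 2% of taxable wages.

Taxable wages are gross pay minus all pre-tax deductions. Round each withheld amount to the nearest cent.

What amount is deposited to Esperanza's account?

457(b) deferral: $4,421.79 × 0.06 = $265.31
Taxable wages = $4,421.79 − $265.31 = $4,156.48
Municipal income tax: $4,156.48 × 0.02 = $83.13
Federal tax withheld: $4,156.48 × 0.2345 = $974.69
PFL insurance: $4,421.79 × 0.011 = $48.64
Social Security (OASDI): $4,421.79 × 0.074 = $327.21
Total deductions = $265.31 + $83.13 + $974.69 + $48.64 + $327.21 = $1,698.98
Net pay = $4,421.79 − $1,698.98 = $2,722.81

$2,722.81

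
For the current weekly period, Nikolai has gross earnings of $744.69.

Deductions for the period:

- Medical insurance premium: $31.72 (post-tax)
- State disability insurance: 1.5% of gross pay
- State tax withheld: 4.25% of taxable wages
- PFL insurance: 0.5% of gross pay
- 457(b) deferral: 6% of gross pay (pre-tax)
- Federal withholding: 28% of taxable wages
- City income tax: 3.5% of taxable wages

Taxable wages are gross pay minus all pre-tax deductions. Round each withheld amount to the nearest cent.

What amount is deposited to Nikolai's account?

$403.15

457(b) deferral: $744.69 × 0.06 = $44.68
Taxable wages = $744.69 − $44.68 = $700.01
State tax withheld: $700.01 × 0.0425 = $29.75
Federal withholding: $700.01 × 0.28 = $196.00
City income tax: $700.01 × 0.035 = $24.50
State disability insurance: $744.69 × 0.015 = $11.17
PFL insurance: $744.69 × 0.005 = $3.72
Medical insurance premium: $31.72
Total deductions = $44.68 + $29.75 + $196.00 + $24.50 + $11.17 + $3.72 + $31.72 = $341.54
Net pay = $744.69 − $341.54 = $403.15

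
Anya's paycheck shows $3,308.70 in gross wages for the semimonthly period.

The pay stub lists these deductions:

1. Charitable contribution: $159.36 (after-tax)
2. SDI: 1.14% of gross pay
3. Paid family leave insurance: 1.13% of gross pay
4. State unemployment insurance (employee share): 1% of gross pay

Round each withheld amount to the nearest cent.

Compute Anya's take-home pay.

$3,041.14

Paid family leave insurance: $3,308.70 × 0.0113 = $37.39
State unemployment insurance (employee share): $3,308.70 × 0.01 = $33.09
SDI: $3,308.70 × 0.0114 = $37.72
Charitable contribution: $159.36
Total deductions = $37.39 + $33.09 + $37.72 + $159.36 = $267.56
Net pay = $3,308.70 − $267.56 = $3,041.14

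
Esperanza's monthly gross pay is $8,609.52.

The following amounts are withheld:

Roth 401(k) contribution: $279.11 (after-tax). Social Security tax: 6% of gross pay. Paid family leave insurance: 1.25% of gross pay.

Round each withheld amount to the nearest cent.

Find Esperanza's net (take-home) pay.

$7,706.22

Paid family leave insurance: $8,609.52 × 0.0125 = $107.62
Social Security tax: $8,609.52 × 0.06 = $516.57
Roth 401(k) contribution: $279.11
Total deductions = $107.62 + $516.57 + $279.11 = $903.30
Net pay = $8,609.52 − $903.30 = $7,706.22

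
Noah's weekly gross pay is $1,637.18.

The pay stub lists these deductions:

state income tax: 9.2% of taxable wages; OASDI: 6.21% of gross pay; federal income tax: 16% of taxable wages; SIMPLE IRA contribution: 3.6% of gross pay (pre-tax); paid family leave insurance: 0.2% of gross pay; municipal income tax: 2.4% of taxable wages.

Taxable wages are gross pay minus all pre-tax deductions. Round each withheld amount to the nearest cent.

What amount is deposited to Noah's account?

SIMPLE IRA contribution: $1,637.18 × 0.036 = $58.94
Taxable wages = $1,637.18 − $58.94 = $1,578.24
Federal income tax: $1,578.24 × 0.16 = $252.52
State income tax: $1,578.24 × 0.092 = $145.20
Municipal income tax: $1,578.24 × 0.024 = $37.88
Paid family leave insurance: $1,637.18 × 0.002 = $3.27
OASDI: $1,637.18 × 0.0621 = $101.67
Total deductions = $58.94 + $252.52 + $145.20 + $37.88 + $3.27 + $101.67 = $599.48
Net pay = $1,637.18 − $599.48 = $1,037.70

$1,037.70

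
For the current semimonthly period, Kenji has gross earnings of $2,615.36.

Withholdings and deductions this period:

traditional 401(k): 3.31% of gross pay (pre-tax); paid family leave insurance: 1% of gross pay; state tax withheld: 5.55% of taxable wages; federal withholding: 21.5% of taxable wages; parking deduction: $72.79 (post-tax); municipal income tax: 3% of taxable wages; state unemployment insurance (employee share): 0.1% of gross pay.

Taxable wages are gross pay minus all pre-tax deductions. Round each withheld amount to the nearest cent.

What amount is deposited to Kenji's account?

$1,667.33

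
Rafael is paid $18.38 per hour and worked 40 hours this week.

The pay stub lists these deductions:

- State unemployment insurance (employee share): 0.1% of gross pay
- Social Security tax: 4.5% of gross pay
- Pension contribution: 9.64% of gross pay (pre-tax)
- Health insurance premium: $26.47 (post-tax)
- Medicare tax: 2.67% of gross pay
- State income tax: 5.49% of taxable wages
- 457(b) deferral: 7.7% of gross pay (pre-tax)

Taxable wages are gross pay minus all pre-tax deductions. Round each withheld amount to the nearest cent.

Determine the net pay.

$494.44

Gross pay: 40 × $18.38 = $735.20
457(b) deferral: $735.20 × 0.077 = $56.61
Pension contribution: $735.20 × 0.0964 = $70.87
Pre-tax total = $56.61 + $70.87 = $127.48
Taxable wages = $735.20 − $127.48 = $607.72
State income tax: $607.72 × 0.0549 = $33.36
Social Security tax: $735.20 × 0.045 = $33.08
State unemployment insurance (employee share): $735.20 × 0.001 = $0.74
Medicare tax: $735.20 × 0.0267 = $19.63
Health insurance premium: $26.47
Total deductions = $56.61 + $70.87 + $33.36 + $33.08 + $0.74 + $19.63 + $26.47 = $240.76
Net pay = $735.20 − $240.76 = $494.44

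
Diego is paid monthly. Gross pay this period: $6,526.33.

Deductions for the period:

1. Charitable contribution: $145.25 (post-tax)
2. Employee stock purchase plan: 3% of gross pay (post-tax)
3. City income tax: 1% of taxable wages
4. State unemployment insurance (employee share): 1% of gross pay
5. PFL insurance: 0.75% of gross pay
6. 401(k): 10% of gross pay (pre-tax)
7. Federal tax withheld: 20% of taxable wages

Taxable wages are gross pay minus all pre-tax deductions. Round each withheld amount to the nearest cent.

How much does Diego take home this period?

$4,184.97

401(k): $6,526.33 × 0.1 = $652.63
Taxable wages = $6,526.33 − $652.63 = $5,873.70
Federal tax withheld: $5,873.70 × 0.2 = $1,174.74
City income tax: $5,873.70 × 0.01 = $58.74
State unemployment insurance (employee share): $6,526.33 × 0.01 = $65.26
PFL insurance: $6,526.33 × 0.0075 = $48.95
Charitable contribution: $145.25
Employee stock purchase plan: $6,526.33 × 0.03 = $195.79
Total deductions = $652.63 + $1,174.74 + $58.74 + $65.26 + $48.95 + $145.25 + $195.79 = $2,341.36
Net pay = $6,526.33 − $2,341.36 = $4,184.97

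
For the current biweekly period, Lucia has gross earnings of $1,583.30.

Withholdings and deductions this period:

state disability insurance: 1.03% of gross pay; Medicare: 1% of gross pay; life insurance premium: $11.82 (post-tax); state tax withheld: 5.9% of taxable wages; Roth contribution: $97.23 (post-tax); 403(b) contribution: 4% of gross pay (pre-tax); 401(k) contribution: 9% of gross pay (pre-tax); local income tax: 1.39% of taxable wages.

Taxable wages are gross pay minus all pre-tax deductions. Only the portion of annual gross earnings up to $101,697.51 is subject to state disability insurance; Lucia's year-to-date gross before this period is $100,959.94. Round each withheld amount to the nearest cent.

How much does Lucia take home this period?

$1,144.57

401(k) contribution: $1,583.30 × 0.09 = $142.50
403(b) contribution: $1,583.30 × 0.04 = $63.33
Pre-tax total = $142.50 + $63.33 = $205.83
Taxable wages = $1,583.30 − $205.83 = $1,377.47
Local income tax: $1,377.47 × 0.0139 = $19.15
State tax withheld: $1,377.47 × 0.059 = $81.27
Medicare: $1,583.30 × 0.01 = $15.83
State disability insurance: only $101,697.51 − $100,959.94 = $737.57 of this check is subject → $737.57 × 0.0103 = $7.60
Roth contribution: $97.23
Life insurance premium: $11.82
Total deductions = $142.50 + $63.33 + $19.15 + $81.27 + $15.83 + $7.60 + $97.23 + $11.82 = $438.73
Net pay = $1,583.30 − $438.73 = $1,144.57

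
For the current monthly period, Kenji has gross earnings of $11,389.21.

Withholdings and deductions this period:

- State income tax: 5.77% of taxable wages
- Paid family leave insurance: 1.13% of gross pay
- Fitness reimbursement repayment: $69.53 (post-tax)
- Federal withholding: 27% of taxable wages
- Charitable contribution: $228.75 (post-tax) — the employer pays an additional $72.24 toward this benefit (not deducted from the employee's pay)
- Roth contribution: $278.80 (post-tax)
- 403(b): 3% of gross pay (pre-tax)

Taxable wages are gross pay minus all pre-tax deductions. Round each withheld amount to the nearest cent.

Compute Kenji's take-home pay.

$6,721.48

403(b): $11,389.21 × 0.03 = $341.68
Taxable wages = $11,389.21 − $341.68 = $11,047.53
State income tax: $11,047.53 × 0.0577 = $637.44
Federal withholding: $11,047.53 × 0.27 = $2,982.83
Paid family leave insurance: $11,389.21 × 0.0113 = $128.70
Roth contribution: $278.80
Fitness reimbursement repayment: $69.53
Charitable contribution: $228.75
(Employer's $72.24 toward charitable contribution is not withheld from the employee.)
Total deductions = $341.68 + $637.44 + $2,982.83 + $128.70 + $278.80 + $69.53 + $228.75 = $4,667.73
Net pay = $11,389.21 − $4,667.73 = $6,721.48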